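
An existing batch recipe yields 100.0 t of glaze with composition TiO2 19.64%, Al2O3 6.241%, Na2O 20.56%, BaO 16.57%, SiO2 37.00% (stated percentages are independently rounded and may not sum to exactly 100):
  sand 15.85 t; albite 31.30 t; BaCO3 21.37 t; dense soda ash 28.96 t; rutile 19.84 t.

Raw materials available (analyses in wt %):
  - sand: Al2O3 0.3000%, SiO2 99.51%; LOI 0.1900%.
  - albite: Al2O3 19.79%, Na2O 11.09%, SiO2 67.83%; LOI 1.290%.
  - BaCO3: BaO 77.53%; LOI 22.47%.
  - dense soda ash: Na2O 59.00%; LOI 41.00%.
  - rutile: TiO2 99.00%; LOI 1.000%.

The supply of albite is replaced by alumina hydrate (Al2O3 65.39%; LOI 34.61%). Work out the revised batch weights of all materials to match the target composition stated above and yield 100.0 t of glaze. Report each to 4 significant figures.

Revised batch per 100.0 t glaze:
  sand: 37.18 t
  alumina hydrate: 9.374 t
  BaCO3: 21.37 t
  dense soda ash: 34.85 t
  rutile: 19.84 t
Total batch = 122.6 t; LOI loss = 22.60 t

In-progress results are shown, rounded to four significant figures, at each printed step — each numeric step carries full precision end to end. Every reported value is rounded once only. The derived quantities are recomputed in full float precision (the five compositions, yield, totals, net glass mass, LOI) from the batch weights per 100.0 t of glass precisely as stated by the question or the answer.
Oxide-by-oxide targets in 100.0 t glaze:
  TiO2: 19.64% × 100.0 = 19.64 t
  Al2O3: 6.241% × 100.0 = 6.241 t
  Na2O: 20.56% × 100.0 = 20.56 t
  BaO: 16.57% × 100.0 = 16.57 t
  SiO2: 37.00% × 100.0 = 37.00 t
Verifying the oxide balance applying the batch weights above, for the quoted basis mass (delivered sums recover each target up to rounding of the answer):
  TiO2: 19.84·0.9900 = 19.64 t (target 19.64 t)
  Al2O3: 37.18·0.003000 + 9.374·0.6539 = 6.241 t (target 6.241 t)
  Na2O: 34.85·0.5900 = 20.56 t (target 20.56 t)
  BaO: 21.37·0.7753 = 16.57 t (target 16.57 t)
  SiO2: 37.18·0.9951 = 37.00 t (target 37.00 t)
Mass balance on the glass: the batch minus its LOI: 100.0 t (per-oxide target masses sum to 100.0 t; basis as stated: 100.0 t — rounding explains the deltas).
Adding the batch up: Σ batch = 122.6 t; Σ batch·LOI gives LOI loss = 22.60 t; yield: glass divided by total = 81.57%.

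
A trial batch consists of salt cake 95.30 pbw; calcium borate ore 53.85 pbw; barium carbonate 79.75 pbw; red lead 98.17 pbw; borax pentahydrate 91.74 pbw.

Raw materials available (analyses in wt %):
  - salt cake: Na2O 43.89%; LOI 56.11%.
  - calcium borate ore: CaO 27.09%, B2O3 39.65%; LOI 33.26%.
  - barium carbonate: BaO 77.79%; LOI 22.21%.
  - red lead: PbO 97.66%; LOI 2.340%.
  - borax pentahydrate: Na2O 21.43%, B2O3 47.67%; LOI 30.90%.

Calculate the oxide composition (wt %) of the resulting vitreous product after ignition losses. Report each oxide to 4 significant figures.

Glass mass = 299.1 pbw (batch 418.8 − LOI 119.7).
Composition: Na2O 20.56%, CaO 4.878%, B2O3 21.76%, PbO 32.06%, BaO 20.74%

Values along the way appear with 4-significant-figure rounding across the worked steps. Each numeric step carries full float precision at each step. Each reported result sees exactly one rounding. All derived quantities, which include yield, glass mass, five oxide percentages, the totals, LOI, are re-derived at exact precision, as they appear in the problem or the answer, using the weight values on 299.1 pbw of glass.
Mass of each oxide from the mix:
  Na2O: 95.30·0.4389 + 91.74·0.2143 = 61.49 pbw
  CaO: 53.85·0.2709 = 14.59 pbw
  B2O3: 53.85·0.3965 + 91.74·0.4767 = 65.08 pbw
  PbO: 98.17·0.9766 = 95.87 pbw
  BaO: 79.75·0.7779 = 62.04 pbw
LOI: 95.30·0.5611 + 53.85·0.3326 + 79.75·0.2221 + 98.17·0.02340 + 91.74·0.3090 = 119.7 pbw
Glass = total batch minus LOI = 418.8 − 119.7 = 299.1 pbw (the oxide masses sum to this)
each oxide over glass, ×100, is wt %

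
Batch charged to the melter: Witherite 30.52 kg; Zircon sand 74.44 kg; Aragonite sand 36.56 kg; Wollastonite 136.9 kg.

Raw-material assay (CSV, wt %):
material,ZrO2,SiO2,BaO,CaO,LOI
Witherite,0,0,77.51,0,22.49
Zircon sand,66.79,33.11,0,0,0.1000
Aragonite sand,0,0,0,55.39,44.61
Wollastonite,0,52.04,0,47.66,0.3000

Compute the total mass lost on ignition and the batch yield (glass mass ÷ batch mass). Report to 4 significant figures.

LOI loss = 23.66 kg; glass = 254.8 kg; yield = 91.50%

Every computation holds full precision from first step to last — working values appear, rounded to four significant digits, between the steps — a single rounding produces every reported figure — all derived quantities (LOI, net glass mass, the totals, the yield, four oxide percentages) are re-derived in exact precision using the weight values per 254.8 kg of glass, as set out in the problem or the answer.
Each material's LOI contribution:
  Witherite: 30.52 × 0.2249 = 6.864 kg
  Zircon sand: 74.44 × 0.001000 = 0.07444 kg
  Aragonite sand: 36.56 × 0.4461 = 16.31 kg
  Wollastonite: 136.9 × 0.003000 = 0.4107 kg
Total LOI = 23.66 kg
Glass = batch − LOI = 278.4 − 23.66 = 254.8 kg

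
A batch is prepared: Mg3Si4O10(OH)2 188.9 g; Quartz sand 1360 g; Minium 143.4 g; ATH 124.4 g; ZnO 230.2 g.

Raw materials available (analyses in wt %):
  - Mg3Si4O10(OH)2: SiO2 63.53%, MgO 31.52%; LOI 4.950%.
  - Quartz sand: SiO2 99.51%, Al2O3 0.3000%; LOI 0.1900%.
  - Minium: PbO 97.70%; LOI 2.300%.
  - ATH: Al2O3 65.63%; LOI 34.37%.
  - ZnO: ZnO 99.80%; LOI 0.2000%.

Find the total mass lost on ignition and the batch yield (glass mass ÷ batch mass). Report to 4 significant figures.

LOI loss = 58.45 g; glass = 1988 g; yield = 97.14%

All internal work maintains exact precision from first step to last; mid-chain values appear, rounded to four significant figures, at each printed step — a single rounding completes every reported figure; derived quantities (the totals, the yield, glass mass, LOI, five oxide percentages) are computed from the batch weights for 1988 g of glass at full precision precisely as stated by the question or the answer.
Material-by-material LOI:
  Mg3Si4O10(OH)2: 188.9 × 0.04950 = 9.351 g
  Quartz sand: 1360 × 0.001900 = 2.584 g
  Minium: 143.4 × 0.02300 = 3.298 g
  ATH: 124.4 × 0.3437 = 42.76 g
  ZnO: 230.2 × 0.002000 = 0.4604 g
Total LOI = 58.45 g
Glass = batch − LOI = 2047 − 58.45 = 1988 g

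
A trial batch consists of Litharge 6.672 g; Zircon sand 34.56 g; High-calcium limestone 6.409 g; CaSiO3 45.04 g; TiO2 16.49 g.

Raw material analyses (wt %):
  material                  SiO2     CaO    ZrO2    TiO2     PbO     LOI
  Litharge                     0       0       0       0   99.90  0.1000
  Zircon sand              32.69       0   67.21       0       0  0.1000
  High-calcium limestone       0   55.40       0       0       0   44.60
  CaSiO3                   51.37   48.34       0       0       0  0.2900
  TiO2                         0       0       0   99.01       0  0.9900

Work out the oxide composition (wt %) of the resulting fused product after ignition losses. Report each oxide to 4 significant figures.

Glass mass = 106.0 g (batch 109.2 − LOI 3.194).
Composition: SiO2 32.49%, CaO 23.89%, ZrO2 21.92%, TiO2 15.41%, PbO 6.289%

All internal work runs at full float precision from start to finish. Intermediates are shown, rounded to four significant digits, in the printout; each reported result is rounded a single time. All derived quantities are re-derived at full precision (ignition loss, the totals, the yield, five oxide percentages, glass mass) using the weight values at 106.0 g of glass, as they appear in the problem or the answer.
What the batch supplies per oxide:
  SiO2: 34.56·0.3269 + 45.04·0.5137 = 34.43 g
  CaO: 6.409·0.5540 + 45.04·0.4834 = 25.32 g
  ZrO2: 34.56·0.6721 = 23.23 g
  TiO2: 16.49·0.9901 = 16.33 g
  PbO: 6.672·0.9990 = 6.665 g
LOI: 6.672·0.001000 + 34.56·0.001000 + 6.409·0.4460 + 45.04·0.002900 + 16.49·0.009900 = 3.194 g
Net of LOI, the glass mass = 109.2 − 3.194 = 106.0 g (the oxide masses sum to this)
wt % = 100 × oxide mass / glass mass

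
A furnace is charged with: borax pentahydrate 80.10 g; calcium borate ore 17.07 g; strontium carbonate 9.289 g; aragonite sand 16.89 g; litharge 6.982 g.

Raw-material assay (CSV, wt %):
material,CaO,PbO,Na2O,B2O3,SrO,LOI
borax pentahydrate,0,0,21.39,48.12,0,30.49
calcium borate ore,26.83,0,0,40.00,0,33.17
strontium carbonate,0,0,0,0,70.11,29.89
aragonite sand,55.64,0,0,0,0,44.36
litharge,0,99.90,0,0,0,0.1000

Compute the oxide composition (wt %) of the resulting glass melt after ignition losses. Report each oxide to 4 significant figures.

Glass mass = 89.97 g (batch 130.3 − LOI 40.36).
Composition: CaO 15.54%, PbO 7.753%, Na2O 19.04%, B2O3 50.43%, SrO 7.239%

Mid-chain values are displayed, rounded to 4 significant figures, in the printout. Every computation holds full precision at each step; each reported figure receives exactly one rounding; the derived quantities are rebuilt in exact precision (the totals, the yield, LOI, five oxide percentages, net glass mass) starting from the weights on 89.97 g of glass as they appear in question or answer.
Per-oxide mass from batch:
  CaO: 17.07·0.2683 + 16.89·0.5564 = 13.98 g
  PbO: 6.982·0.9990 = 6.975 g
  Na2O: 80.10·0.2139 = 17.13 g
  B2O3: 80.10·0.4812 + 17.07·0.4000 = 45.37 g
  SrO: 9.289·0.7011 = 6.513 g
LOI: 80.10·0.3049 + 17.07·0.3317 + 9.289·0.2989 + 16.89·0.4436 + 6.982·0.001000 = 40.36 g
Resulting glass, batch − LOI: 130.3 − 40.36 = 89.97 g (= Σ oxide masses)
each wt % is 100 × oxide ÷ glass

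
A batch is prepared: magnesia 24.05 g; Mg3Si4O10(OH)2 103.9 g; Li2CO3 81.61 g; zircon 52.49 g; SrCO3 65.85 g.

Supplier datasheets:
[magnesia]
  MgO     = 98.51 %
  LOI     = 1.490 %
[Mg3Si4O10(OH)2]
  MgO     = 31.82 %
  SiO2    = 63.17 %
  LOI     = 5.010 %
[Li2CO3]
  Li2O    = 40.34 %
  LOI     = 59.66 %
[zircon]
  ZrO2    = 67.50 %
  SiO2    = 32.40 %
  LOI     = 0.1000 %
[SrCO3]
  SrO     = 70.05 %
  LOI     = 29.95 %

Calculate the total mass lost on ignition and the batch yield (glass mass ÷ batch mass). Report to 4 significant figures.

Intermediates appear rounded to 4 significant figures on the page — all internal work runs at full float precision at all times. Exactly one rounding is applied to every reported result. Derived quantities are carried in full precision (five oxide percentages, LOI, totals, the yield, glass mass) using the weight values for 253.9 g of glass as quoted within either problem or answer.
Each material's LOI contribution:
  magnesia: 24.05 × 0.01490 = 0.3583 g
  Mg3Si4O10(OH)2: 103.9 × 0.05010 = 5.205 g
  Li2CO3: 81.61 × 0.5966 = 48.69 g
  zircon: 52.49 × 0.001000 = 0.05249 g
  SrCO3: 65.85 × 0.2995 = 19.72 g
Total LOI = 74.03 g
Glass = batch − LOI = 327.9 − 74.03 = 253.9 g

LOI loss = 74.03 g; glass = 253.9 g; yield = 77.42%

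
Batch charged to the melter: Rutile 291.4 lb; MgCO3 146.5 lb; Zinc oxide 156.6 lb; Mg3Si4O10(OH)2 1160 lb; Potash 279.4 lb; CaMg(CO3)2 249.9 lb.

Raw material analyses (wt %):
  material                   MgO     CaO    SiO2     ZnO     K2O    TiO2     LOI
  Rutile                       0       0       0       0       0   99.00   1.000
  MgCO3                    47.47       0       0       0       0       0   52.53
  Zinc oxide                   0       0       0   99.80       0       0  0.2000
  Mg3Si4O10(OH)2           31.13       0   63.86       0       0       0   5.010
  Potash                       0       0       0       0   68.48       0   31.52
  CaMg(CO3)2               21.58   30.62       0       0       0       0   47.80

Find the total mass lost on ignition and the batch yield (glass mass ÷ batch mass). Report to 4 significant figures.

Intermediates appear (rounded to 4 significant digits) at each printed step — the whole derivation maintains full precision end to end. Every reported value is rounded exactly once; the derived quantities (totals, ignition loss, six oxide percentages, glass mass, the yield) are rebuilt from the batch weights per 1938 lb of glass in full precision exactly as printed in the problem or the answer.
Ignition loss by material:
  Rutile: 291.4 × 0.01000 = 2.914 lb
  MgCO3: 146.5 × 0.5253 = 76.96 lb
  Zinc oxide: 156.6 × 0.002000 = 0.3132 lb
  Mg3Si4O10(OH)2: 1160 × 0.05010 = 58.12 lb
  Potash: 279.4 × 0.3152 = 88.07 lb
  CaMg(CO3)2: 249.9 × 0.4780 = 119.5 lb
Total LOI = 345.8 lb
Glass = batch − LOI = 2284 − 345.8 = 1938 lb

LOI loss = 345.8 lb; glass = 1938 lb; yield = 84.86%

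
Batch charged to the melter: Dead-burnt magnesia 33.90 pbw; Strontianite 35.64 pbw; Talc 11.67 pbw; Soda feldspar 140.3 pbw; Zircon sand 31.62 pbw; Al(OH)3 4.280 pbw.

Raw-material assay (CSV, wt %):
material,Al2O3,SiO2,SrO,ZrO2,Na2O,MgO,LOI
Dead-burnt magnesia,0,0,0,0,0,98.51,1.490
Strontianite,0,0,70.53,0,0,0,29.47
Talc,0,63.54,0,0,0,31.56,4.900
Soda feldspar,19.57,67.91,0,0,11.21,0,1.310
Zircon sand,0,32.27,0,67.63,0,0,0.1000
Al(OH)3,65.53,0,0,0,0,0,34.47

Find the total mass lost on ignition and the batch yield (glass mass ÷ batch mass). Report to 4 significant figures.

Intermediates are printed rounded to 4 significant figures at each printed step; each numeric step runs at full precision throughout. Each reported number takes just one rounding; the derived quantities (ignition loss, the totals, glass mass, yield, six oxide percentages) are carried at exact precision from the batch weights per 242.5 pbw of glass precisely as stated by the problem or the answer.
LOI of each material in turn:
  Dead-burnt magnesia: 33.90 × 0.01490 = 0.5051 pbw
  Strontianite: 35.64 × 0.2947 = 10.50 pbw
  Talc: 11.67 × 0.04900 = 0.5718 pbw
  Soda feldspar: 140.3 × 0.01310 = 1.838 pbw
  Zircon sand: 31.62 × 0.001000 = 0.03162 pbw
  Al(OH)3: 4.280 × 0.3447 = 1.475 pbw
Total LOI = 14.92 pbw
Glass = batch − LOI = 257.4 − 14.92 = 242.5 pbw

LOI loss = 14.92 pbw; glass = 242.5 pbw; yield = 94.20%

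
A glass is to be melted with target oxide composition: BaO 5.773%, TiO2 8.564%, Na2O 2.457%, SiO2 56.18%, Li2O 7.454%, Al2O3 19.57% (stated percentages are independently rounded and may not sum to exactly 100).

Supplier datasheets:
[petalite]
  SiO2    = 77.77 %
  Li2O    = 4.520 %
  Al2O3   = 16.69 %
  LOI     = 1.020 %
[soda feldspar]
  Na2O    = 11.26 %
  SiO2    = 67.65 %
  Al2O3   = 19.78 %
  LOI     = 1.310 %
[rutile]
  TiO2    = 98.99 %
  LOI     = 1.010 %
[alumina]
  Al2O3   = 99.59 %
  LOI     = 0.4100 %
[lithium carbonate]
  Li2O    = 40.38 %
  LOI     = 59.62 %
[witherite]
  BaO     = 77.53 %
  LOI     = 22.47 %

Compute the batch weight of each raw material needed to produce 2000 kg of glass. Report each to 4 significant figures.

Batch per 2000 kg glass:
  petalite: 1065 kg
  soda feldspar: 436.4 kg
  rutile: 173.0 kg
  alumina: 127.8 kg
  lithium carbonate: 250.0 kg
  witherite: 148.9 kg
Total batch = 2201 kg; LOI loss = 201.4 kg; yield = 90.85%

Full precision is kept through every step; rounding to 4 significant digits extends to every working value as displayed. Every reported figure is rounded exactly once; derived quantities, including LOI, six oxide percentages, net glass mass, totals, the yield, are recomputed from the batch weights for 2000 kg of glass at full float precision precisely as stated by the problem or answer text.
The oxide mass targets at 2000 kg glass:
  BaO: 5.773% × 2000 = 115.5 kg
  TiO2: 8.564% × 2000 = 171.3 kg
  Na2O: 2.457% × 2000 = 49.14 kg
  SiO2: 56.18% × 2000 = 1124 kg
  Li2O: 7.454% × 2000 = 149.1 kg
  Al2O3: 19.57% × 2000 = 391.4 kg
Oxide-by-oxide audit from the weights as reported, relative to the basis at hand (oxide sums agree with the targets net of answer rounding effects):
  BaO: 148.9·0.7753 = 115.4 kg (target 115.5 kg)
  TiO2: 173.0·0.9899 = 171.3 kg (target 171.3 kg)
  Na2O: 436.4·0.1126 = 49.14 kg (target 49.14 kg)
  SiO2: 1065·0.7777 + 436.4·0.6765 = 1123 kg (target 1124 kg)
  Li2O: 1065·0.04520 + 250.0·0.4038 = 149.1 kg (target 149.1 kg)
  Al2O3: 1065·0.1669 + 436.4·0.1978 + 127.8·0.9959 = 391.3 kg (target 391.4 kg)
Mass balance on the glass: batch Σ − ignition loss = 2000 kg (summing oxide targets gives 2000 kg; with the basis standing at 2000 kg — any gap is answer rounding).
Adding the batch up: Σ batch = 2201 kg; loss to ignition Σ batch·LOI = 201.4 kg; yield: glass divided by total = 90.85%.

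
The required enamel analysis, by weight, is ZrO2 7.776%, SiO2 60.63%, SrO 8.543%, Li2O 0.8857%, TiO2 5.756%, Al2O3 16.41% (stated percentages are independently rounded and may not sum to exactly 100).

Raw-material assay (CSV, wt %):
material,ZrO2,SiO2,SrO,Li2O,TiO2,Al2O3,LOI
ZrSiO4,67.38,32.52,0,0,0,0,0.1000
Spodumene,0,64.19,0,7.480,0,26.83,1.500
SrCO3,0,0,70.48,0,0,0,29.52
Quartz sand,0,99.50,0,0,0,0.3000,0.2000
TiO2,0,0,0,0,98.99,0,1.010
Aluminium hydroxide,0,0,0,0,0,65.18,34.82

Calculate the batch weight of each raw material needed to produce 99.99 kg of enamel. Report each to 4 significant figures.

Batch per 99.99 kg enamel:
  ZrSiO4: 11.54 kg
  Spodumene: 11.84 kg
  SrCO3: 12.12 kg
  Quartz sand: 49.52 kg
  TiO2: 5.814 kg
  Aluminium hydroxide: 20.07 kg
Total batch = 110.9 kg; LOI loss = 10.91 kg; yield = 90.16%

All internal work keeps exact precision from start to finish. Mid-chain values appear rounded to 4 significant digits in the printout. Every reported number takes exactly one rounding. All derived quantities (the totals, LOI, glass mass, yield, the six compositions) are carried from the weighed amounts for 99.99 kg of glass in full float precision, exactly as printed in the question or the answer.
The oxide mass targets at 99.99 kg enamel:
  ZrO2: 7.776% × 99.99 = 7.775 kg
  SiO2: 60.63% × 99.99 = 60.62 kg
  SrO: 8.543% × 99.99 = 8.542 kg
  Li2O: 0.8857% × 99.99 = 0.8856 kg
  TiO2: 5.756% × 99.99 = 5.755 kg
  Al2O3: 16.41% × 99.99 = 16.41 kg
Verifying the oxide balance from the weights as reported, under the basis named above (delivered sums recover each target exact up to rounding of places):
  ZrO2: 11.54·0.6738 = 7.776 kg (target 7.775 kg)
  SiO2: 11.54·0.3252 + 11.84·0.6419 + 49.52·0.9950 = 60.63 kg (target 60.62 kg)
  SrO: 12.12·0.7048 = 8.542 kg (target 8.542 kg)
  Li2O: 11.84·0.07480 = 0.8856 kg (target 0.8856 kg)
  TiO2: 5.814·0.9899 = 5.755 kg (target 5.755 kg)
  Al2O3: 11.84·0.2683 + 49.52·0.003000 + 20.07·0.6518 = 16.41 kg (target 16.41 kg)
Glass-mass closure: batch Σ − ignition loss = 99.99 kg (the targets, summed, come to 99.99 kg; basis as stated: 99.99 kg — any gap is answer rounding).
Batch total: Σ batch = 110.9 kg; ignition loss, Σ(batch × LOI) = 10.91 kg; glass ÷ batch gives a yield of 90.16%.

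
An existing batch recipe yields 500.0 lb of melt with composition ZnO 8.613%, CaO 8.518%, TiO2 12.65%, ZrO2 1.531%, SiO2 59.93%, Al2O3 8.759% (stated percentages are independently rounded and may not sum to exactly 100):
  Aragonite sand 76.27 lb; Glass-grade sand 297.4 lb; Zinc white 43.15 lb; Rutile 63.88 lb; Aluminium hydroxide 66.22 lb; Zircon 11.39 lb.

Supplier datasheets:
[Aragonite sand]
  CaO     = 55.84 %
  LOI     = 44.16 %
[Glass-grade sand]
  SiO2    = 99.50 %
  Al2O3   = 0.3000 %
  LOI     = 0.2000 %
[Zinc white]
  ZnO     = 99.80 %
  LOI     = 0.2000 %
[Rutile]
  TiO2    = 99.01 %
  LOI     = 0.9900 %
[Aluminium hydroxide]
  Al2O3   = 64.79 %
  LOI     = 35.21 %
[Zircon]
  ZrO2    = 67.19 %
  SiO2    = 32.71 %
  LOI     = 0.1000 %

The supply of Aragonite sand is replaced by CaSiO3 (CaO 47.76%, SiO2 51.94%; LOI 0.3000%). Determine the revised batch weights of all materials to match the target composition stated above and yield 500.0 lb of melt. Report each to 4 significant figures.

Revised batch per 500.0 lb melt:
  CaSiO3: 89.18 lb
  Glass-grade sand: 250.9 lb
  Zinc white: 43.15 lb
  Rutile: 63.88 lb
  Aluminium hydroxide: 66.43 lb
  Zircon: 11.39 lb
Total batch = 524.9 lb; LOI loss = 24.89 lb

All arithmetic keeps full precision in all steps. Intermediates are shown rounded off to 4 significant figures within the worked lines. A single rounding finalizes every reported figure — the derived quantities, which include totals, yield, the six compositions, net glass mass, ignition loss, are re-derived at full float precision, as given in question or answer, using the weight values per 500.0 lb of glass.
The oxide mass targets at 500.0 lb melt:
  ZnO: 8.613% × 500.0 = 43.06 lb
  CaO: 8.518% × 500.0 = 42.59 lb
  TiO2: 12.65% × 500.0 = 63.25 lb
  ZrO2: 1.531% × 500.0 = 7.655 lb
  SiO2: 59.93% × 500.0 = 299.6 lb
  Al2O3: 8.759% × 500.0 = 43.80 lb
Checking each oxide sum applying the batch weights above, on the stated basis (delivered sums recover each target within answer rounding):
  ZnO: 43.15·0.9980 = 43.06 lb (target 43.06 lb)
  CaO: 89.18·0.4776 = 42.59 lb (target 42.59 lb)
  TiO2: 63.88·0.9901 = 63.25 lb (target 63.25 lb)
  ZrO2: 11.39·0.6719 = 7.653 lb (target 7.655 lb)
  SiO2: 89.18·0.5194 + 250.9·0.9950 + 11.39·0.3271 = 299.7 lb (target 299.6 lb)
  Al2O3: 250.9·0.003000 + 66.43·0.6479 = 43.79 lb (target 43.80 lb)
The glass-mass cross-check: total charge less LOI = 500.0 lb (the Σ of target masses is 500.0 lb; versus the stated basis of 500.0 lb — a pure rounding effect).
Summing the batch: Σ batch = 524.9 lb; the LOI term Σ batch·LOI equals 24.89 lb; yield: glass divided by total = 95.26%.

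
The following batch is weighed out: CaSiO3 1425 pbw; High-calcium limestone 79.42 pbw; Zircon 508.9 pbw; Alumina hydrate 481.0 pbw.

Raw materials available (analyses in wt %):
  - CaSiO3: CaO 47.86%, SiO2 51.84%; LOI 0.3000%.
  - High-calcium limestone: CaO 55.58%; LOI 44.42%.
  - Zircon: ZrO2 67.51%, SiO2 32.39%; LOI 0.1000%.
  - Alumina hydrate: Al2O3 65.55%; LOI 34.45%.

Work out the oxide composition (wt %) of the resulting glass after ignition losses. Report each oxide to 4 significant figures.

Glass mass = 2289 pbw (batch 2494 − LOI 205.8).
Composition: ZrO2 15.01%, Al2O3 13.78%, CaO 31.73%, SiO2 39.48%

In-progress results are displayed (rounded to four significant digits) as written. The working math runs at full precision at all times. Each reported number is rounded just once. All derived quantities, including yield, net glass mass, the totals, the four compositions, LOI, are carried using the weight values for 2289 pbw of glass in exact precision, as they appear in the problem or answer text.
Oxide masses out of the charge:
  ZrO2: 508.9·0.6751 = 343.6 pbw
  Al2O3: 481.0·0.6555 = 315.3 pbw
  CaO: 1425·0.4786 + 79.42·0.5558 = 726.1 pbw
  SiO2: 1425·0.5184 + 508.9·0.3239 = 903.6 pbw
LOI: 1425·0.003000 + 79.42·0.4442 + 508.9·0.001000 + 481.0·0.3445 = 205.8 pbw
Glass mass = batch − LOI = 2494 − 205.8 = 2289 pbw (consistent with Σ oxide mass)
oxide / glass × 100 gives the wt %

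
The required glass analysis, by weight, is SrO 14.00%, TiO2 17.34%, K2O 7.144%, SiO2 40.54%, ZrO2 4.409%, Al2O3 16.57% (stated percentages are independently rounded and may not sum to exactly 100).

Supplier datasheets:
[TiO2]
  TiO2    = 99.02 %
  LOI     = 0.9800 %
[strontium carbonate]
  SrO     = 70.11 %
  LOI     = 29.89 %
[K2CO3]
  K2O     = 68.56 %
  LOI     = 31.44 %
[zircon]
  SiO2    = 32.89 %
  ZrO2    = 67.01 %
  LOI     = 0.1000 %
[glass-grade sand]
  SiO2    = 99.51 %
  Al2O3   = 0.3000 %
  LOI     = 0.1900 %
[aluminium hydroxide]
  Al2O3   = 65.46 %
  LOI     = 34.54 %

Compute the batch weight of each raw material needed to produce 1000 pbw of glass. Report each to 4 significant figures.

All arithmetic keeps full float precision through every step — the intermediate values are displayed rounded off to 4 significant digits as written; every reported result is rounded just once. Derived quantities are re-derived at exact precision (totals, six oxide percentages, net glass mass, LOI, yield) from the weighed amounts for 1000 pbw of glass as set out in the question or the answer.
Per-oxide target masses for 1000 pbw glass:
  SrO: 14.00% × 1000 = 140.0 pbw
  TiO2: 17.34% × 1000 = 173.4 pbw
  K2O: 7.144% × 1000 = 71.44 pbw
  SiO2: 40.54% × 1000 = 405.4 pbw
  ZrO2: 4.409% × 1000 = 44.09 pbw
  Al2O3: 16.57% × 1000 = 165.7 pbw
Balance tally, oxide-wise, per the reported batch figures, per the basis as stated (summed amounts equal target values inside rounding margins):
  SrO: 199.7·0.7011 = 140.0 pbw (target 140.0 pbw)
  TiO2: 175.1·0.9902 = 173.4 pbw (target 173.4 pbw)
  K2O: 104.2·0.6856 = 71.44 pbw (target 71.44 pbw)
  SiO2: 65.80·0.3289 + 385.6·0.9951 = 405.4 pbw (target 405.4 pbw)
  ZrO2: 65.80·0.6701 = 44.09 pbw (target 44.09 pbw)
  Al2O3: 385.6·0.003000 + 251.4·0.6546 = 165.7 pbw (target 165.7 pbw)
Consistency of the glass mass: total charge less LOI = 1000 pbw (the targets, summed, come to 1000 pbw; against the stated basis, 1000 pbw — differing by rounding only).
Adding the batch up: Σ batch = 1182 pbw; loss to ignition Σ batch·LOI = 181.8 pbw; as yield: glass ÷ batch → 84.62%.

Batch per 1000 pbw glass:
  TiO2: 175.1 pbw
  strontium carbonate: 199.7 pbw
  K2CO3: 104.2 pbw
  zircon: 65.80 pbw
  glass-grade sand: 385.6 pbw
  aluminium hydroxide: 251.4 pbw
Total batch = 1182 pbw; LOI loss = 181.8 pbw; yield = 84.62%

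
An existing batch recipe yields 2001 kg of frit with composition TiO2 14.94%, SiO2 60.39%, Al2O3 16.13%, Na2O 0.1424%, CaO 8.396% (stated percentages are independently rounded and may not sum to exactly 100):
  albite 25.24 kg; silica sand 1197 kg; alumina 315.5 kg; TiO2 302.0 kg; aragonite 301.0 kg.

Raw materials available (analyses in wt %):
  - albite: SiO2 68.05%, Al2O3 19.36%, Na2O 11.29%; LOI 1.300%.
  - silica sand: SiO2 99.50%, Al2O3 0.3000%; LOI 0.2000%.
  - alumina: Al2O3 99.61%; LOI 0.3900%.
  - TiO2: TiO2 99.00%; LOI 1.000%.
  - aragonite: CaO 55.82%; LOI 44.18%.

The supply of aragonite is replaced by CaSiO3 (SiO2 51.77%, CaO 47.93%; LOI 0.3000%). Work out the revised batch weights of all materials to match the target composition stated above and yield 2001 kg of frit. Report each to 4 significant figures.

Working values appear (rounded to 4 significant digits) when written out — the whole derivation holds full precision through the solve — a single rounding finalizes each reported result. The derived quantities are recomputed from the weighed amounts for 2001 kg of glass in full precision (glass mass, five oxide percentages, LOI, the totals, the yield) as they appear in either problem or answer.
Oxide mass targets, per 2001 kg frit:
  TiO2: 14.94% × 2001 = 298.9 kg
  SiO2: 60.39% × 2001 = 1208 kg
  Al2O3: 16.13% × 2001 = 322.8 kg
  Na2O: 0.1424% × 2001 = 2.849 kg
  CaO: 8.396% × 2001 = 168.0 kg
A balance pass over the oxides, given the weights on record, on the stated basis (sums match the target masses exact up to rounding of places):
  TiO2: 302.0·0.9900 = 299.0 kg (target 298.9 kg)
  SiO2: 25.24·0.6805 + 1015·0.9950 + 350.5·0.5177 = 1209 kg (target 1208 kg)
  Al2O3: 25.24·0.1936 + 1015·0.003000 + 316.1·0.9961 = 322.8 kg (target 322.8 kg)
  Na2O: 25.24·0.1129 = 2.850 kg (target 2.849 kg)
  CaO: 350.5·0.4793 = 168.0 kg (target 168.0 kg)
Mass balance on the glass: net batch after ignition = 2001 kg (per-oxide target masses sum to 2001 kg; against the stated basis, 2001 kg — any gap is answer rounding).
Batch total: Σ batch = 2009 kg; the LOI term Σ batch·LOI equals 7.662 kg; yield = glass ÷ total batch = 99.62%.

Revised batch per 2001 kg frit:
  albite: 25.24 kg
  silica sand: 1015 kg
  alumina: 316.1 kg
  TiO2: 302.0 kg
  CaSiO3: 350.5 kg
Total batch = 2009 kg; LOI loss = 7.662 kg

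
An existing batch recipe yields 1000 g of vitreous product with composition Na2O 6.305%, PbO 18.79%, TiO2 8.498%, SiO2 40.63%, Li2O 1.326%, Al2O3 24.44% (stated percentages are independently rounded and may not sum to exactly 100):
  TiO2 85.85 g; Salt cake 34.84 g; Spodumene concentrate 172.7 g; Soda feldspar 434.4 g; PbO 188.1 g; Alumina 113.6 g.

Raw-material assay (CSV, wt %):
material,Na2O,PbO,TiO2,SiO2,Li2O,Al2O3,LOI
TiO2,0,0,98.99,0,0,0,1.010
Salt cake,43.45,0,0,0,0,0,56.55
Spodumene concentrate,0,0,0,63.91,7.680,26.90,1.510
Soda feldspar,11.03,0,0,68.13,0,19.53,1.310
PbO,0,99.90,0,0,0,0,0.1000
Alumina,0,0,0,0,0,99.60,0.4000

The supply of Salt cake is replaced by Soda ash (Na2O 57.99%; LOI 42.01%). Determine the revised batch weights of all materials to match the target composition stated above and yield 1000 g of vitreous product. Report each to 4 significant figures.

Revised batch per 1000 g vitreous product:
  TiO2: 85.85 g
  Soda ash: 26.10 g
  Spodumene concentrate: 172.7 g
  Soda feldspar: 434.4 g
  PbO: 188.1 g
  Alumina: 113.6 g
Total batch = 1021 g; LOI loss = 20.77 g

All arithmetic keeps full precision at each step — values along the way appear (rounded to 4 significant figures) alongside each step. Each reported value takes just one rounding; the derived quantities are recomputed starting from the weights per 1000 g of glass in full float precision (yield, the totals, LOI, glass mass, six oxide percentages) as given in problem or answer.
Target masses of each oxide per 1000 g vitreous product:
  Na2O: 6.305% × 1000 = 63.05 g
  PbO: 18.79% × 1000 = 187.9 g
  TiO2: 8.498% × 1000 = 84.98 g
  SiO2: 40.63% × 1000 = 406.3 g
  Li2O: 1.326% × 1000 = 13.26 g
  Al2O3: 24.44% × 1000 = 244.4 g
Balance tally, oxide-wise, working from each reported weight, per the basis as stated (sums match the target masses net of answer rounding effects):
  Na2O: 26.10·0.5799 + 434.4·0.1103 = 63.05 g (target 63.05 g)
  PbO: 188.1·0.9990 = 187.9 g (target 187.9 g)
  TiO2: 85.85·0.9899 = 84.98 g (target 84.98 g)
  SiO2: 172.7·0.6391 + 434.4·0.6813 = 406.3 g (target 406.3 g)
  Li2O: 172.7·0.07680 = 13.26 g (target 13.26 g)
  Al2O3: 172.7·0.2690 + 434.4·0.1953 + 113.6·0.9960 = 244.4 g (target 244.4 g)
Mass balance on the glass: batch Σ − ignition loss = 1000 g (the Σ of target masses is 999.9 g; with the basis standing at 1000 g — deltas are rounding alone).
Whole-batch sum: Σ batch = 1021 g; loss to ignition Σ batch·LOI = 20.77 g; the yield ratio, glass ÷ batch: 97.96%.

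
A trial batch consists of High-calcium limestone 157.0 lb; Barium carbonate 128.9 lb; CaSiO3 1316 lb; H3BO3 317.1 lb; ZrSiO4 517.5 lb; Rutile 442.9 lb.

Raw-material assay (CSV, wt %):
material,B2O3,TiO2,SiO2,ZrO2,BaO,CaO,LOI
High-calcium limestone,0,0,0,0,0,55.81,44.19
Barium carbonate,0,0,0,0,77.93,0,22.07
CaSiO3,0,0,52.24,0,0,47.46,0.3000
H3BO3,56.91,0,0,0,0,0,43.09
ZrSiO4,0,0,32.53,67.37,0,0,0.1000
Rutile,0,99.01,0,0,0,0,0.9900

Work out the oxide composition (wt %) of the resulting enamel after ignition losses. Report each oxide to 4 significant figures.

Glass mass = 2636 lb (batch 2879 − LOI 243.3).
Composition: B2O3 6.846%, TiO2 16.64%, SiO2 32.47%, ZrO2 13.23%, BaO 3.811%, CaO 27.02%

All arithmetic keeps full precision at every stage. Mid-chain values are shown, rounded to four significant figures, alongside each step. Each reported value is rounded a single time — all derived quantities are re-derived at exact precision (net glass mass, totals, LOI, the six compositions, yield) starting from the weights at 2636 lb of glass as given in question or answer.
Mass of each oxide from the mix:
  B2O3: 317.1·0.5691 = 180.5 lb
  TiO2: 442.9·0.9901 = 438.5 lb
  SiO2: 1316·0.5224 + 517.5·0.3253 = 855.8 lb
  ZrO2: 517.5·0.6737 = 348.6 lb
  BaO: 128.9·0.7793 = 100.5 lb
  CaO: 157.0·0.5581 + 1316·0.4746 = 712.2 lb
LOI: 157.0·0.4419 + 128.9·0.2207 + 1316·0.003000 + 317.1·0.4309 + 517.5·0.001000 + 442.9·0.009900 = 243.3 lb
batch − LOI leaves glass = 2879 − 243.3 = 2636 lb (= the summed oxide contributions)
wt %: oxide over glass, times 100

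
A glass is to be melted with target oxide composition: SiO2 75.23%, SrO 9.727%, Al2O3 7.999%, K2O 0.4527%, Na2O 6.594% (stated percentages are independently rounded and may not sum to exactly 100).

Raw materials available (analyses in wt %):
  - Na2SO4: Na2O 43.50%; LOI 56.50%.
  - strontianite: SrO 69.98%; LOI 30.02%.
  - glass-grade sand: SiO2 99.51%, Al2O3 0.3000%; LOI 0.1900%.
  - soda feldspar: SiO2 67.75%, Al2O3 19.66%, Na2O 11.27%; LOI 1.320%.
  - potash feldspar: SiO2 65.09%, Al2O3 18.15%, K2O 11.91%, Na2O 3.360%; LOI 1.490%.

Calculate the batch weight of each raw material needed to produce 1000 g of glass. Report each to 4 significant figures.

Batch per 1000 g glass:
  Na2SO4: 54.24 g
  strontianite: 139.0 g
  glass-grade sand: 483.0 g
  soda feldspar: 364.4 g
  potash feldspar: 38.01 g
Total batch = 1079 g; LOI loss = 78.67 g; yield = 92.71%

Every computation runs at exact precision at every stage; the intermediate values are printed, rounded to four significant figures, on the page; each reported result is rounded only once; the derived quantities, including glass mass, the totals, five oxide percentages, ignition loss, the yield, are computed from the batch weights at 1000 g of glass at full precision, exactly as printed in problem or answer.
The oxide mass targets at 1000 g glass:
  SiO2: 75.23% × 1000 = 752.3 g
  SrO: 9.727% × 1000 = 97.27 g
  Al2O3: 7.999% × 1000 = 79.99 g
  K2O: 0.4527% × 1000 = 4.527 g
  Na2O: 6.594% × 1000 = 65.94 g
Checking each oxide sum from the weights as reported, at the basis given (every target is met by its sum net of answer rounding effects):
  SiO2: 483.0·0.9951 + 364.4·0.6775 + 38.01·0.6509 = 752.3 g (target 752.3 g)
  SrO: 139.0·0.6998 = 97.27 g (target 97.27 g)
  Al2O3: 483.0·0.003000 + 364.4·0.1966 + 38.01·0.1815 = 79.99 g (target 79.99 g)
  K2O: 38.01·0.1191 = 4.527 g (target 4.527 g)
  Na2O: 54.24·0.4350 + 364.4·0.1127 + 38.01·0.03360 = 65.94 g (target 65.94 g)
Mass balance on the glass: net batch after ignition = 1000 g (the targets, summed, come to 1000 g; with the basis standing at 1000 g — rounding explains the deltas).
Batch total: Σ batch = 1079 g; loss to ignition Σ batch·LOI = 78.67 g; as yield: glass ÷ batch → 92.71%.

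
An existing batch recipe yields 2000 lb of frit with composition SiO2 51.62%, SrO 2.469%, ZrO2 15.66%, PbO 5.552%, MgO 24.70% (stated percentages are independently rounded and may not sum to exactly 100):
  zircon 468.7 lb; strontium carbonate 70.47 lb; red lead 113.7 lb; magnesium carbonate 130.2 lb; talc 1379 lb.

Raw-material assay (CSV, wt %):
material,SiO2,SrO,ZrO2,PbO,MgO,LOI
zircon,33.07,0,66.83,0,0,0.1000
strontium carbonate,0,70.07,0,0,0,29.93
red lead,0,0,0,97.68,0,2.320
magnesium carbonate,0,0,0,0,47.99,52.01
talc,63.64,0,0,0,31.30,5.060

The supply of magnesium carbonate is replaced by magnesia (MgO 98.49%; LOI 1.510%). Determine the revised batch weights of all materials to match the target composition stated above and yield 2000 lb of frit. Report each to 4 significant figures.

Revised batch per 2000 lb frit:
  zircon: 468.7 lb
  strontium carbonate: 70.47 lb
  red lead: 113.7 lb
  magnesia: 63.42 lb
  talc: 1379 lb
Total batch = 2095 lb; LOI loss = 94.93 lb

The working math runs at full precision through the solve; values along the way appear rounded off to 4 significant digits on the page. Each reported result sees exactly one rounding. All derived quantities are rebuilt in full precision (the five compositions, LOI, the yield, the totals, net glass mass) from the batch weights on 2000 lb of glass exactly as shown in question or answer.
Oxide-by-oxide targets in 2000 lb frit:
  SiO2: 51.62% × 2000 = 1032 lb
  SrO: 2.469% × 2000 = 49.38 lb
  ZrO2: 15.66% × 2000 = 313.2 lb
  PbO: 5.552% × 2000 = 111.0 lb
  MgO: 24.70% × 2000 = 494.0 lb
Balance tally, oxide-wise, working from each reported weight, per the basis as stated (oxide sums agree with the targets up to rounding of the answer):
  SiO2: 468.7·0.3307 + 1379·0.6364 = 1033 lb (target 1032 lb)
  SrO: 70.47·0.7007 = 49.38 lb (target 49.38 lb)
  ZrO2: 468.7·0.6683 = 313.2 lb (target 313.2 lb)
  PbO: 113.7·0.9768 = 111.1 lb (target 111.0 lb)
  MgO: 63.42·0.9849 + 1379·0.3130 = 494.1 lb (target 494.0 lb)
Mass balance on the glass: batch total minus LOI = 2000 lb (the Σ of target masses is 2000 lb; stated basis 2000 lb — a pure rounding effect).
Total batch = Σ batch = 2095 lb; the LOI term Σ batch·LOI equals 94.93 lb; yield, glass over the total, = 95.47%.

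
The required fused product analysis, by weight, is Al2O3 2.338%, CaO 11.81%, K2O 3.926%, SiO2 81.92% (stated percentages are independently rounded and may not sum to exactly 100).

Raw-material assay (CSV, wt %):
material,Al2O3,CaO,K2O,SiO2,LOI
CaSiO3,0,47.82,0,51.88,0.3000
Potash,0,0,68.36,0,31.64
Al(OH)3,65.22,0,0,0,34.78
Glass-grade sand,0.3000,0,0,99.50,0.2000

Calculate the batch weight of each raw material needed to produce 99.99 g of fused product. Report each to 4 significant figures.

Batch per 99.99 g fused product:
  CaSiO3: 24.69 g
  Potash: 5.743 g
  Al(OH)3: 3.265 g
  Glass-grade sand: 69.45 g
Total batch = 103.1 g; LOI loss = 3.166 g; yield = 96.93%

Values along the way are printed (rounded to four significant figures) at each printed step — each numeric step carries full float precision from first step to last; every reported number carries a single rounding. The derived quantities, including the totals, the yield, LOI, net glass mass, four oxide percentages, are carried from the weighed amounts per 99.99 g of glass at full float precision, as given in either problem or answer.
Oxide mass targets, per 99.99 g fused product:
  Al2O3: 2.338% × 99.99 = 2.338 g
  CaO: 11.81% × 99.99 = 11.81 g
  K2O: 3.926% × 99.99 = 3.926 g
  SiO2: 81.92% × 99.99 = 81.91 g
Per-oxide balance check applying the batch weights above, per the basis as stated (sum by sum, the targets are met exact up to rounding of places):
  Al2O3: 3.265·0.6522 + 69.45·0.003000 = 2.338 g (target 2.338 g)
  CaO: 24.69·0.4782 = 11.81 g (target 11.81 g)
  K2O: 5.743·0.6836 = 3.926 g (target 3.926 g)
  SiO2: 24.69·0.5188 + 69.45·0.9950 = 81.91 g (target 81.91 g)
Glass mass check: batch Σ − ignition loss = 99.98 g (summing oxide targets gives 99.98 g; versus the stated basis of 99.99 g — any gap is answer rounding).
Batch grand total — Σ batch = 103.1 g; ignition loss, Σ(batch × LOI) = 3.166 g; the yield ratio, glass ÷ batch: 96.93%.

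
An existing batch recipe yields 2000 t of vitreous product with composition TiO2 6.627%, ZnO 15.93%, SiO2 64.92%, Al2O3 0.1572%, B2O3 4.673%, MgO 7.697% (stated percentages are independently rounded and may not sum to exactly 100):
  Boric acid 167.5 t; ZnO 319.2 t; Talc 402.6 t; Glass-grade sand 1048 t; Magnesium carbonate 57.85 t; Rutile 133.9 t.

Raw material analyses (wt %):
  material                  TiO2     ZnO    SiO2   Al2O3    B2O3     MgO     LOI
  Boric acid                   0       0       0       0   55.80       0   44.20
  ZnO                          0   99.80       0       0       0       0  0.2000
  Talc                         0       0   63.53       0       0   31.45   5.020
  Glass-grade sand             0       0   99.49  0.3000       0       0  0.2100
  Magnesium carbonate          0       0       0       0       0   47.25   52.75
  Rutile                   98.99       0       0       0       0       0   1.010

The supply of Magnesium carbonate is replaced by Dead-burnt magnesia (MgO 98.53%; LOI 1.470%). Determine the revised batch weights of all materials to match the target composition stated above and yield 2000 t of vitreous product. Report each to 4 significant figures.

Revised batch per 2000 t vitreous product:
  Boric acid: 167.5 t
  ZnO: 319.2 t
  Talc: 402.6 t
  Glass-grade sand: 1048 t
  Dead-burnt magnesia: 27.74 t
  Rutile: 133.9 t
Total batch = 2099 t; LOI loss = 98.84 t

The intermediate values are displayed rounded to 4 significant figures in the working — all internal work runs at full float precision at every stage; a single rounding finalizes each reported value. Derived quantities (six oxide percentages, net glass mass, LOI, the totals, the yield) are rebuilt in full precision from the batch weights at 2000 t of glass as given in either problem or answer.
Target masses of each oxide per 2000 t vitreous product:
  TiO2: 6.627% × 2000 = 132.5 t
  ZnO: 15.93% × 2000 = 318.6 t
  SiO2: 64.92% × 2000 = 1298 t
  Al2O3: 0.1572% × 2000 = 3.144 t
  B2O3: 4.673% × 2000 = 93.46 t
  MgO: 7.697% × 2000 = 153.9 t
Per-oxide balance check applying the batch weights above, under the basis named above (target by target, the sums agree net of answer rounding effects):
  TiO2: 133.9·0.9899 = 132.5 t (target 132.5 t)
  ZnO: 319.2·0.9980 = 318.6 t (target 318.6 t)
  SiO2: 402.6·0.6353 + 1048·0.9949 = 1298 t (target 1298 t)
  Al2O3: 1048·0.003000 = 3.144 t (target 3.144 t)
  B2O3: 167.5·0.5580 = 93.47 t (target 93.46 t)
  MgO: 402.6·0.3145 + 27.74·0.9853 = 153.9 t (target 153.9 t)
Glass-mass closure: batch total minus LOI = 2000 t (per-oxide target masses sum to 2000 t; against the stated basis, 2000 t — gaps are rounding artifacts).
Batch total: Σ batch = 2099 t; ignition loss, Σ(batch × LOI) = 98.84 t; yield = glass ÷ total batch = 95.29%.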